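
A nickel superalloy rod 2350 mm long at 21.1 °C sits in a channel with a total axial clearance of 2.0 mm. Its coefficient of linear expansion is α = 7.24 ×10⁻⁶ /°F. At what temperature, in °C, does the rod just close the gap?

α = 7.24×10⁻⁶/°F × 9/5 = 13.0×10⁻⁶/K.
α·L₀·ΔT = 2.0 mm ⇒ ΔT = 2.0 / (13.0×10⁻⁶ × 2350.0) = 65.31 K.
T = 21.1 + 65.31 = 86.41 °C.

86.4 °C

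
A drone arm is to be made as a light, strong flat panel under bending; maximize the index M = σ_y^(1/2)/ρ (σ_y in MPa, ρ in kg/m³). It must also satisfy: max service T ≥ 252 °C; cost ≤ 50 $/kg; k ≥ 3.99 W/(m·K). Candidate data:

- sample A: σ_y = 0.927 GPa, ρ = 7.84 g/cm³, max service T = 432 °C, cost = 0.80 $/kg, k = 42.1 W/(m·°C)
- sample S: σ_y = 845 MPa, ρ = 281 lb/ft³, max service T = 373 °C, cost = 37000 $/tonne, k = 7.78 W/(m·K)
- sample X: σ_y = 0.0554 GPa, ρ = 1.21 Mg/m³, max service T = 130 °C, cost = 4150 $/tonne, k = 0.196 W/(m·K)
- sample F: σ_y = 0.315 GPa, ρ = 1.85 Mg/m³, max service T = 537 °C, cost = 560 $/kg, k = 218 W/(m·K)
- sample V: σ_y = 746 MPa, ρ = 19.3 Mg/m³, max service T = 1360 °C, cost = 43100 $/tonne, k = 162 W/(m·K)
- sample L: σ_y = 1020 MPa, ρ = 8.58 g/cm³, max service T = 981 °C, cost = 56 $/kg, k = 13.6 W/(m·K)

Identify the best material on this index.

sample S

Screen on constraints: max service T ≥ 252 °C; cost ≤ 50 $/kg; k ≥ 3.99 W/(m·K). Survivors: sample A, sample S, sample V.
Convert each candidate to consistent units, then evaluate M:
  sample A: σ_y = 927.0 MPa, ρ = 7840 kg/m³
  sample S: σ_y = 845.0 MPa, ρ = 4501 kg/m³
  sample V: σ_y = 746.0 MPa, ρ = 19300 kg/m³
  sample S: M = 6.46×10⁻³
  sample A: M = 3.88×10⁻³
  sample V: M = 1.42×10⁻³
The maximum is for sample S.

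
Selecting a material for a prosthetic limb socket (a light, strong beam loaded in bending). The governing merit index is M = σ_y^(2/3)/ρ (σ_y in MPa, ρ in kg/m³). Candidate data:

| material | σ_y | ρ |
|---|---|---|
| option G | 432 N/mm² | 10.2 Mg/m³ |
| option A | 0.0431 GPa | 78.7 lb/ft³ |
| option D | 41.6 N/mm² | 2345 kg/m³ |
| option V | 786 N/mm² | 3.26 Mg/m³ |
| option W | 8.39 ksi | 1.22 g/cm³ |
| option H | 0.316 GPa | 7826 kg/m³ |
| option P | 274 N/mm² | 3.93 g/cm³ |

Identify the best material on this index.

option V

In SI units:
  option G: σ_y = 432.0 MPa, ρ = 10200 kg/m³
  option A: σ_y = 43.10 MPa, ρ = 1261 kg/m³
  option D: σ_y = 41.60 MPa, ρ = 2345 kg/m³
  option V: σ_y = 786.0 MPa, ρ = 3260 kg/m³
  option W: σ_y = 57.85 MPa, ρ = 1220 kg/m³
  option H: σ_y = 316.0 MPa, ρ = 7826 kg/m³
  option P: σ_y = 274.0 MPa, ρ = 3930 kg/m³
  option V: M = 26.1×10⁻³
  option W: M = 12.3×10⁻³
  option P: M = 10.7×10⁻³
  option A: M = 9.75×10⁻³
  option H: M = 5.93×10⁻³
  option G: M = 5.60×10⁻³
  option D: M = 5.12×10⁻³
The maximum is for option V.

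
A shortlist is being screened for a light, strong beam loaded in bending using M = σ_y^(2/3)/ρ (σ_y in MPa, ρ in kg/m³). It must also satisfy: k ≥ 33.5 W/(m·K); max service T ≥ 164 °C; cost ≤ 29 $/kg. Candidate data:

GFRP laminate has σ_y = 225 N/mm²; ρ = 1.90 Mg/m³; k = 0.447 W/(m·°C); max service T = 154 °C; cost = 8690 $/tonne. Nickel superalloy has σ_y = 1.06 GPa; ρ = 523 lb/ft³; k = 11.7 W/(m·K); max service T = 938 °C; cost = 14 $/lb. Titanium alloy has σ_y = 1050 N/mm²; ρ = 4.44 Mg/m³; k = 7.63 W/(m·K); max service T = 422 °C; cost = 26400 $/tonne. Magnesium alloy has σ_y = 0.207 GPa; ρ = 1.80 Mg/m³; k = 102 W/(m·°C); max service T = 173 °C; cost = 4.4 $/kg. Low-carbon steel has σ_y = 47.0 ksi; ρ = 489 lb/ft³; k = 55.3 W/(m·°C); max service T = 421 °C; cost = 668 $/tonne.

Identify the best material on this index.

magnesium alloy

Screen on constraints: k ≥ 33.5 W/(m·K); max service T ≥ 164 °C; cost ≤ 29 $/kg. Survivors: magnesium alloy, low-carbon steel.
Putting every candidate on a common basis:
  magnesium alloy: σ_y = 207.0 MPa, ρ = 1800 kg/m³
  low-carbon steel: σ_y = 324.1 MPa, ρ = 7833 kg/m³
  magnesium alloy: M = 19.4×10⁻³
  low-carbon steel: M = 6.02×10⁻³
The maximum is for magnesium alloy.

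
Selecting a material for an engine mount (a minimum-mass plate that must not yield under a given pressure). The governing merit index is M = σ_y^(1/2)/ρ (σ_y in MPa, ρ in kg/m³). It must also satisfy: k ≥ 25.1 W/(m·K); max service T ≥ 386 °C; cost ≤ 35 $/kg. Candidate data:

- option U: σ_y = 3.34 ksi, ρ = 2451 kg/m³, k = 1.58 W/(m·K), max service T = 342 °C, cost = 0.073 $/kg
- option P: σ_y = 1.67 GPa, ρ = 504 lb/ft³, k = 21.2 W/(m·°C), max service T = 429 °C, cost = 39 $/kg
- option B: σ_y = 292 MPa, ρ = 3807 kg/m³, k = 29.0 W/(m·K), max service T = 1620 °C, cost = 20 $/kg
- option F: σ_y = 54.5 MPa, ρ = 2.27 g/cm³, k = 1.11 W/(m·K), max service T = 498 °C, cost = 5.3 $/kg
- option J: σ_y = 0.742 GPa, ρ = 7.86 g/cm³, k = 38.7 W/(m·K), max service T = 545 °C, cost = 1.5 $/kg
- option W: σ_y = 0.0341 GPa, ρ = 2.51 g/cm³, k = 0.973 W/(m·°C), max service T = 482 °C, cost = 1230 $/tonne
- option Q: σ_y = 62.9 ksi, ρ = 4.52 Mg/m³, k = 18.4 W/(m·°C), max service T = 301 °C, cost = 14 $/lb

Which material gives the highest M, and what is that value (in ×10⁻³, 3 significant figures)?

option B, M = 4.49×10⁻³

Screen on constraints: k ≥ 25.1 W/(m·K); max service T ≥ 386 °C; cost ≤ 35 $/kg. Survivors: option B, option J.
Convert each candidate to consistent units, then evaluate M:
  option B: σ_y = 292.0 MPa, ρ = 3807 kg/m³
  option J: σ_y = 742.0 MPa, ρ = 7860 kg/m³
  option B: M = 4.49×10⁻³
  option J: M = 3.47×10⁻³
Highest index: option B.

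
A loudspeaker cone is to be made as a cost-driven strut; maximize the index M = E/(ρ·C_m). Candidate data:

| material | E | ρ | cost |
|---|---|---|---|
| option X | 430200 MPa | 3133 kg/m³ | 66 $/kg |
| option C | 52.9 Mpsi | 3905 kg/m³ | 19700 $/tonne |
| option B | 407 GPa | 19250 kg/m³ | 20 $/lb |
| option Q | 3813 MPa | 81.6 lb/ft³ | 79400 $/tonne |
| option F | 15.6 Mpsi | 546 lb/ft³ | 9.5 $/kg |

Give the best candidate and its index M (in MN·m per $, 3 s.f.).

option C, M = 4.74 MN·m per $

Normalizing units and computing the index:
  option X: E = 430.2 GPa, ρ = 3133 kg/m³, cost = 66.00 $/kg
  option C: E = 364.7 GPa, ρ = 3905 kg/m³, cost = 19.70 $/kg
  option B: E = 407.0 GPa, ρ = 19250 kg/m³, cost = 44.09 $/kg
  option Q: E = 3.813 GPa, ρ = 1307 kg/m³, cost = 79.40 $/kg
  option F: E = 107.6 GPa, ρ = 8746 kg/m³, cost = 9.500 $/kg
  option C: M = 4.74 MN·m per $
  option X: M = 2.08 MN·m per $
  option F: M = 1.29 MN·m per $
  option B: M = 0.480 MN·m per $
  option Q: M = 0.0367 MN·m per $
Highest index: option C.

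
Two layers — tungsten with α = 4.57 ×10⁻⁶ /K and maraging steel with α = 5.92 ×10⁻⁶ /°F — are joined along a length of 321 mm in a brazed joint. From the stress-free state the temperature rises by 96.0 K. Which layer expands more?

maraging steel: α = 5.92×10⁻⁶/°F × 9/5 = 10.7×10⁻⁶/K.
α(tungsten) = 4.57×10⁻⁶/K vs α(maraging steel) = 10.7×10⁻⁶/K.
Higher α expands more for the same ΔT: maraging steel.

maraging steel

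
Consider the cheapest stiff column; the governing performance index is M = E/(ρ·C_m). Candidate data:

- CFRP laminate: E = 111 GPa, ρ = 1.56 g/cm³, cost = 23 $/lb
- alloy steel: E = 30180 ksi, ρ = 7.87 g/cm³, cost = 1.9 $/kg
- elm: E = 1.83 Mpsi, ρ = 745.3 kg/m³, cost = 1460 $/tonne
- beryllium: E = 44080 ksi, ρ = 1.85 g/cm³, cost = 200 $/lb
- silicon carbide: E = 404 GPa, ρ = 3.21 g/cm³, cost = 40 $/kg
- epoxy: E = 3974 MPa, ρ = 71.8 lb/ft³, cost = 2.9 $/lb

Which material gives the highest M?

Convert each candidate to consistent units, then evaluate M:
  CFRP laminate: E = 111.0 GPa, ρ = 1560 kg/m³, cost = 50.71 $/kg
  alloy steel: E = 208.1 GPa, ρ = 7870 kg/m³, cost = 1.900 $/kg
  elm: E = 12.62 GPa, ρ = 745.3 kg/m³, cost = 1.460 $/kg
  beryllium: E = 303.9 GPa, ρ = 1850 kg/m³, cost = 440.9 $/kg
  silicon carbide: E = 404.0 GPa, ρ = 3210 kg/m³, cost = 40.00 $/kg
  epoxy: E = 3.974 GPa, ρ = 1150 kg/m³, cost = 6.393 $/kg
  alloy steel: M = 13.9 MN·m per $
  elm: M = 11.6 MN·m per $
  silicon carbide: M = 3.15 MN·m per $
  CFRP laminate: M = 1.40 MN·m per $
  epoxy: M = 0.540 MN·m per $
  beryllium: M = 0.373 MN·m per $
Highest index: alloy steel.

alloy steel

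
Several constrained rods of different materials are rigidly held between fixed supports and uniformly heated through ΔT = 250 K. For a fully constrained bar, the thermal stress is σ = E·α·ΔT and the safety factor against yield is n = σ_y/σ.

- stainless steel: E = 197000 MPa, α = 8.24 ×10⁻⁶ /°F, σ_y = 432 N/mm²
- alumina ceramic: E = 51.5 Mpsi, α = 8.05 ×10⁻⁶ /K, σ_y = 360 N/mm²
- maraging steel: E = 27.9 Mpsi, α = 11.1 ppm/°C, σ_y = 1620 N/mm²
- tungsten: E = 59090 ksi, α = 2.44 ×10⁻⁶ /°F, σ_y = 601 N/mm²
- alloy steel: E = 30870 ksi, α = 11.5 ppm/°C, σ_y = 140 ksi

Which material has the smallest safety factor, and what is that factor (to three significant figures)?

alumina ceramic, n = 0.504

Converting E to GPa, α to ×10⁻⁶/K, σ_y to MPa, then σ and n for each:
  stainless steel: E = 197.0, α = 14.8, σ_y = 432.0 → σ = 730 MPa, n = 0.591
  alumina ceramic: E = 355.1, α = 8.05, σ_y = 360.0 → σ = 715 MPa, n = 0.504
  maraging steel: E = 192.4, α = 11.1, σ_y = 1620 → σ = 534 MPa, n = 3.03
  tungsten: E = 407.4, α = 4.39, σ_y = 601.0 → σ = 447 MPa, n = 1.34
  alloy steel: E = 212.8, α = 11.5, σ_y = 965.3 → σ = 612 MPa, n = 1.58
Smallest n: alumina ceramic with n = 0.504.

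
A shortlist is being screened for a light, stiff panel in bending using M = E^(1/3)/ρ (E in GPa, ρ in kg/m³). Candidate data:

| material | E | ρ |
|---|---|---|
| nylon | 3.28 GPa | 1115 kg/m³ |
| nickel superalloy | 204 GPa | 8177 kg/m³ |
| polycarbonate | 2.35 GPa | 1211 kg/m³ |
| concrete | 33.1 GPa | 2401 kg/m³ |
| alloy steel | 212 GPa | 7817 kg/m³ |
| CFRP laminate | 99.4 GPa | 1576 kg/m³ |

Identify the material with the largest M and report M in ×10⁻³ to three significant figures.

Per-candidate index values:
  CFRP laminate: M = 2.94×10⁻³
  concrete: M = 1.34×10⁻³
  nylon: M = 1.33×10⁻³
  polycarbonate: M = 1.10×10⁻³
  alloy steel: M = 0.763×10⁻³
  nickel superalloy: M = 0.720×10⁻³
CFRP laminate has the largest M.

CFRP laminate, M = 2.94×10⁻³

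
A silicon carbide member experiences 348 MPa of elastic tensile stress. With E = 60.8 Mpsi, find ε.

E = 60.8 Mpsi = 419.2 GPa = 419200 MPa.
ε = σ/E = 348 / 419200 = 8.30×10⁻⁴.

8.30×10⁻⁴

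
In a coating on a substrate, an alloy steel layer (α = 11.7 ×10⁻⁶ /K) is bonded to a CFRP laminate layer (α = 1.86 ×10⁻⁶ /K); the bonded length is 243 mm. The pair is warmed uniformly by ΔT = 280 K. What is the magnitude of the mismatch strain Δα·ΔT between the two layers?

Δα = |11.7 − 1.86|×10⁻⁶/K = 9.84×10⁻⁶/K.
Mismatch strain = Δα·ΔT = 9.84×10⁻⁶ × 280.0 = 2.76×10⁻³.

2.76×10⁻³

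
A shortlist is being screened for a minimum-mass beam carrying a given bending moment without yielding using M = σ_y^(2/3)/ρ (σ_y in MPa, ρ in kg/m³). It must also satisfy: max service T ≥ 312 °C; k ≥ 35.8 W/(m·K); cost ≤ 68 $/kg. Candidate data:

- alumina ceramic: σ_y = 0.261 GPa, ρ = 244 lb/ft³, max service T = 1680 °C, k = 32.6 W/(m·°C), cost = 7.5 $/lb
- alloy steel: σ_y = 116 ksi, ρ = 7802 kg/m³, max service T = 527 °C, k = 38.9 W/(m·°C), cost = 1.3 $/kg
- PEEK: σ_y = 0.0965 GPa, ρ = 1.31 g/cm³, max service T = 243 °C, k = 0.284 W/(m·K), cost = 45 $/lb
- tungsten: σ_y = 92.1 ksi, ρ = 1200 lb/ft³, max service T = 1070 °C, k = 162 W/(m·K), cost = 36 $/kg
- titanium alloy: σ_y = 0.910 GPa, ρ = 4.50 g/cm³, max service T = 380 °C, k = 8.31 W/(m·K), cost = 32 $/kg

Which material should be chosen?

alloy steel

Screen on constraints: max service T ≥ 312 °C; k ≥ 35.8 W/(m·K); cost ≤ 68 $/kg. Survivors: alloy steel, tungsten.
In SI units:
  alloy steel: σ_y = 799.8 MPa, ρ = 7802 kg/m³
  tungsten: σ_y = 635.0 MPa, ρ = 19220 kg/m³
  alloy steel: M = 11.0×10⁻³
  tungsten: M = 3.84×10⁻³
Alloy steel has the largest M.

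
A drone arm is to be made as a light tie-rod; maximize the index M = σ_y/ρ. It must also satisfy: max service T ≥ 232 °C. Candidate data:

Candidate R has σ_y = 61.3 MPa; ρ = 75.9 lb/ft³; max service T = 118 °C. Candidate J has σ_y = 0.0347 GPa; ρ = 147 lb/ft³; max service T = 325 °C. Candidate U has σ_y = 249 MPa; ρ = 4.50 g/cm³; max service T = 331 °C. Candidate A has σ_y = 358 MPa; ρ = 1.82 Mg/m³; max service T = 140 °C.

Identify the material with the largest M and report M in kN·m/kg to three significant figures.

Screen on constraints: max service T ≥ 232 °C. Survivors: candidate J, candidate U.
Putting every candidate on a common basis:
  candidate J: σ_y = 34.70 MPa, ρ = 2355 kg/m³
  candidate U: σ_y = 249.0 MPa, ρ = 4500 kg/m³
  candidate U: M = 55.3 kN·m/kg
  candidate J: M = 14.7 kN·m/kg
Highest index: candidate U.

candidate U, M = 55.3 kN·m/kg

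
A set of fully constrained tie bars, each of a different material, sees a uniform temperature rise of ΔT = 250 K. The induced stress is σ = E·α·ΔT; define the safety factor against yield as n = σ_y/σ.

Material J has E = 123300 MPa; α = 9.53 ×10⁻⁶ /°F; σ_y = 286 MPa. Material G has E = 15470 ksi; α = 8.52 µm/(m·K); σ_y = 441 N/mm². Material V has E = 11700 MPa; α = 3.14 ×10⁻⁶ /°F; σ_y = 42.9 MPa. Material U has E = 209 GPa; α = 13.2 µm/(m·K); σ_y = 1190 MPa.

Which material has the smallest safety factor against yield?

Per material, after unit conversion:
  material J: E = 123.3, α = 17.2, σ_y = 286.0 → σ = 529 MPa, n = 0.541
  material G: E = 106.7, α = 8.52, σ_y = 441.0 → σ = 227 MPa, n = 1.94
  material V: E = 11.70, α = 5.65, σ_y = 42.90 → σ = 16.5 MPa, n = 2.59
  material U: E = 209.0, α = 13.2, σ_y = 1190 → σ = 690 MPa, n = 1.73
The minimum is material J at n = 0.541.

material J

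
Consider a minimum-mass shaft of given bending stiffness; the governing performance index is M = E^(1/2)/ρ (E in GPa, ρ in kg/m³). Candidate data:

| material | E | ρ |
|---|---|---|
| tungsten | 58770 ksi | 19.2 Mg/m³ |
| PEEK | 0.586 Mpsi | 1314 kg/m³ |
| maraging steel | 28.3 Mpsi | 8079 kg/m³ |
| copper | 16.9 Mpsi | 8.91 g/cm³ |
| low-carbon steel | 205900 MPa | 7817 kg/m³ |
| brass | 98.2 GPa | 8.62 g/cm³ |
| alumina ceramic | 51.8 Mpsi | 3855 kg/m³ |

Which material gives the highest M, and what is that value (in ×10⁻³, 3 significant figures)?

In SI units:
  tungsten: E = 405.2 GPa, ρ = 19200 kg/m³
  PEEK: E = 4.040 GPa, ρ = 1314 kg/m³
  maraging steel: E = 195.1 GPa, ρ = 8079 kg/m³
  copper: E = 116.5 GPa, ρ = 8910 kg/m³
  low-carbon steel: E = 205.9 GPa, ρ = 7817 kg/m³
  brass: E = 98.20 GPa, ρ = 8620 kg/m³
  alumina ceramic: E = 357.1 GPa, ρ = 3855 kg/m³
  alumina ceramic: M = 4.90×10⁻³
  low-carbon steel: M = 1.84×10⁻³
  maraging steel: M = 1.73×10⁻³
  PEEK: M = 1.53×10⁻³
  copper: M = 1.21×10⁻³
  brass: M = 1.15×10⁻³
  tungsten: M = 1.05×10⁻³
Highest index: alumina ceramic.

alumina ceramic, M = 4.90×10⁻³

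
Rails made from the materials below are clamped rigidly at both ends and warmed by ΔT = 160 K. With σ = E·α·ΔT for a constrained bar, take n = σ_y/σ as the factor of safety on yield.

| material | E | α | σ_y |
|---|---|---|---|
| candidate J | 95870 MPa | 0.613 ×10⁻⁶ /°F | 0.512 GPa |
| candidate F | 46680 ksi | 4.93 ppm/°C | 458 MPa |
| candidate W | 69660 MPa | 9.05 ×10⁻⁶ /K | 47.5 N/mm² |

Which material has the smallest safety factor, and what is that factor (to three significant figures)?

candidate W, n = 0.471

Converting E to GPa, α to ×10⁻⁶/K, σ_y to MPa, then σ and n for each:
  candidate J: E = 95.87, α = 1.10, σ_y = 512.0 → σ = 16.9 MPa, n = 30.3
  candidate F: E = 321.8, α = 4.93, σ_y = 458.0 → σ = 254 MPa, n = 1.80
  candidate W: E = 69.66, α = 9.05, σ_y = 47.50 → σ = 101 MPa, n = 0.471
Candidate W has the lowest safety factor, n = 0.471.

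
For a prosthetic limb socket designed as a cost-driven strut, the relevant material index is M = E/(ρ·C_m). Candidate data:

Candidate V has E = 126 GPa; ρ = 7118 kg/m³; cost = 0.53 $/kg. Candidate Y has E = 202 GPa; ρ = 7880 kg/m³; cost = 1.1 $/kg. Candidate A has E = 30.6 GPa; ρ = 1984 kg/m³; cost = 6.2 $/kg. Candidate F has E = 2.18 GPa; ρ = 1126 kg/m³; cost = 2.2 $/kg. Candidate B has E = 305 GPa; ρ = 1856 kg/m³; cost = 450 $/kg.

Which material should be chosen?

candidate V

Per-candidate index values:
  candidate V: M = 33.4 MN·m per $
  candidate Y: M = 23.3 MN·m per $
  candidate A: M = 2.49 MN·m per $
  candidate F: M = 0.880 MN·m per $
  candidate B: M = 0.365 MN·m per $
Candidate V ranks first.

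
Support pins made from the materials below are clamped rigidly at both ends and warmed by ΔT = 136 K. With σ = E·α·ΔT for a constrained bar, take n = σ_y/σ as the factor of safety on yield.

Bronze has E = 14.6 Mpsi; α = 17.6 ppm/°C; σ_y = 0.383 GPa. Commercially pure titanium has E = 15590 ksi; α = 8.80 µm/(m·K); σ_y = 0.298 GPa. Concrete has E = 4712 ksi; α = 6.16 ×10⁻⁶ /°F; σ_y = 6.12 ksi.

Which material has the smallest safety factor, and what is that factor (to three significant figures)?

concrete, n = 0.861

Per material, after unit conversion:
  bronze: E = 100.7, α = 17.6, σ_y = 383.0 → σ = 241 MPa, n = 1.59
  commercially pure titanium: E = 107.5, α = 8.80, σ_y = 298.0 → σ = 129 MPa, n = 2.32
  concrete: E = 32.49, α = 11.1, σ_y = 42.20 → σ = 49.0 MPa, n = 0.861
The minimum is concrete at n = 0.861.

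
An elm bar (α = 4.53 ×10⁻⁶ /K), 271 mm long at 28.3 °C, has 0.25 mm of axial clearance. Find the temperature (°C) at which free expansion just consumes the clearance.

232 °C

α·L₀·ΔT = 0.25 mm ⇒ ΔT = 0.25 / (4.53×10⁻⁶ × 271.0) = 203.6 K.
T = 28.3 + 203.6 = 231.9 °C.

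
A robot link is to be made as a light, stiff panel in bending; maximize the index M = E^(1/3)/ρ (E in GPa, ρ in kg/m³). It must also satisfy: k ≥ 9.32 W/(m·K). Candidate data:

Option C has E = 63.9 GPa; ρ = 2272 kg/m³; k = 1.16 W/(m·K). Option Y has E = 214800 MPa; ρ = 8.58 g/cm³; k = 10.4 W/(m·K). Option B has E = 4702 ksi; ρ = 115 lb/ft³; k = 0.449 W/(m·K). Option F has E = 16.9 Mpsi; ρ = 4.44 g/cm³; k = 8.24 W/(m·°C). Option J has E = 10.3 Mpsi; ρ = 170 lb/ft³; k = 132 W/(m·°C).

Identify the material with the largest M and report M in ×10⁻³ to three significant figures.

option J, M = 1.52×10⁻³

Screen on constraints: k ≥ 9.32 W/(m·K). Survivors: option Y, option J.
Convert each candidate to consistent units, then evaluate M:
  option Y: E = 214.8 GPa, ρ = 8580 kg/m³
  option J: E = 71.02 GPa, ρ = 2723 kg/m³
  option J: M = 1.52×10⁻³
  option Y: M = 0.698×10⁻³
Option J has the largest M.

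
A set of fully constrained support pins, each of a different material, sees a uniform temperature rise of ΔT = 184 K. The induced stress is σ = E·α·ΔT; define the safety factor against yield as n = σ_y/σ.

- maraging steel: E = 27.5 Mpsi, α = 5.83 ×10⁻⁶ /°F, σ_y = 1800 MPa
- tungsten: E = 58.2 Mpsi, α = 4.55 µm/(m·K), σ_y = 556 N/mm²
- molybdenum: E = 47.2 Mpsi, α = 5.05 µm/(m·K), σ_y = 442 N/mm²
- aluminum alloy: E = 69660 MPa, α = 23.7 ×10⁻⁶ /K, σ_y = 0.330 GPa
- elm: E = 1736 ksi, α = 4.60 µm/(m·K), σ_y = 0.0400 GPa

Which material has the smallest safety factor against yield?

aluminum alloy

With everything in SI (GPa, ×10⁻⁶/K, MPa):
  maraging steel: E = 189.6, α = 10.5, σ_y = 1800 → σ = 366 MPa, n = 4.92
  tungsten: E = 401.3, α = 4.55, σ_y = 556.0 → σ = 336 MPa, n = 1.66
  molybdenum: E = 325.4, α = 5.05, σ_y = 442.0 → σ = 302 MPa, n = 1.46
  aluminum alloy: E = 69.66, α = 23.7, σ_y = 330.0 → σ = 304 MPa, n = 1.09
  elm: E = 11.97, α = 4.60, σ_y = 40.00 → σ = 10.1 MPa, n = 3.95
Smallest n: aluminum alloy with n = 1.09.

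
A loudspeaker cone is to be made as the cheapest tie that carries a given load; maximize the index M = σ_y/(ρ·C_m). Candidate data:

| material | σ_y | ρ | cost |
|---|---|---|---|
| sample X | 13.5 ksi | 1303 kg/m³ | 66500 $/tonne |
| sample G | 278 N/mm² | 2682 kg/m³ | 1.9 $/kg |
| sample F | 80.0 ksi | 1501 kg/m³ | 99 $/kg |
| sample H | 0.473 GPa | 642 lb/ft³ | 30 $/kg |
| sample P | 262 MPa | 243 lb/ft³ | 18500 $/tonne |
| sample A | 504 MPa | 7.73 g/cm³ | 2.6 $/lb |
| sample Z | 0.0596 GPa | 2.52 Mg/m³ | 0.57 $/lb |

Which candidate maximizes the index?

sample G

Putting every candidate on a common basis:
  sample X: σ_y = 93.08 MPa, ρ = 1303 kg/m³, cost = 66.50 $/kg
  sample G: σ_y = 278.0 MPa, ρ = 2682 kg/m³, cost = 1.900 $/kg
  sample F: σ_y = 551.6 MPa, ρ = 1501 kg/m³, cost = 99.00 $/kg
  sample H: σ_y = 473.0 MPa, ρ = 10280 kg/m³, cost = 30.00 $/kg
  sample P: σ_y = 262.0 MPa, ρ = 3892 kg/m³, cost = 18.50 $/kg
  sample A: σ_y = 504.0 MPa, ρ = 7730 kg/m³, cost = 5.732 $/kg
  sample Z: σ_y = 59.60 MPa, ρ = 2520 kg/m³, cost = 1.257 $/kg
  sample G: M = 54.6 kN·m per $
  sample Z: M = 18.8 kN·m per $
  sample A: M = 11.4 kN·m per $
  sample F: M = 3.71 kN·m per $
  sample P: M = 3.64 kN·m per $
  sample H: M = 1.53 kN·m per $
  sample X: M = 1.07 kN·m per $
Highest index: sample G.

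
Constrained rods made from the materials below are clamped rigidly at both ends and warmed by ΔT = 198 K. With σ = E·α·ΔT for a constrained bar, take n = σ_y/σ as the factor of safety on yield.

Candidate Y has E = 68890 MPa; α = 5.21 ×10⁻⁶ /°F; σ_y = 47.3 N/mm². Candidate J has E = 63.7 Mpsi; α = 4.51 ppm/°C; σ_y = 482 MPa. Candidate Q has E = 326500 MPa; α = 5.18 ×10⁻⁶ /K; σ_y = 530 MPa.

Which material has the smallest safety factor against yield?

With everything in SI (GPa, ×10⁻⁶/K, MPa):
  candidate Y: E = 68.89, α = 9.38, σ_y = 47.30 → σ = 128 MPa, n = 0.370
  candidate J: E = 439.2, α = 4.51, σ_y = 482.0 → σ = 392 MPa, n = 1.23
  candidate Q: E = 326.5, α = 5.18, σ_y = 530.0 → σ = 335 MPa, n = 1.58
The minimum is candidate Y at n = 0.370.

candidate Y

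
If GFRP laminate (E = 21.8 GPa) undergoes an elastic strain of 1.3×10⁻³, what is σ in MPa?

28.3 MPa

σ = E·ε = 21800 MPa × 1.3×10⁻³ = 28.3 MPa.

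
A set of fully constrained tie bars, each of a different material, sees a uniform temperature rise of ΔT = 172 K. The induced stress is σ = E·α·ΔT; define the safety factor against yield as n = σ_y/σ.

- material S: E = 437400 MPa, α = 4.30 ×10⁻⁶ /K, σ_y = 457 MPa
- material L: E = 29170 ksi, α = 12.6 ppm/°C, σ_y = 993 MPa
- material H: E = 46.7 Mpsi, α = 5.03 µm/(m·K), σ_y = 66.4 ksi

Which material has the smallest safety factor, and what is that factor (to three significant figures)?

material S, n = 1.41

Converting E to GPa, α to ×10⁻⁶/K, σ_y to MPa, then σ and n for each:
  material S: E = 437.4, α = 4.30, σ_y = 457.0 → σ = 324 MPa, n = 1.41
  material L: E = 201.1, α = 12.6, σ_y = 993.0 → σ = 436 MPa, n = 2.28
  material H: E = 322.0, α = 5.03, σ_y = 457.8 → σ = 279 MPa, n = 1.64
Material S has the lowest safety factor, n = 1.41.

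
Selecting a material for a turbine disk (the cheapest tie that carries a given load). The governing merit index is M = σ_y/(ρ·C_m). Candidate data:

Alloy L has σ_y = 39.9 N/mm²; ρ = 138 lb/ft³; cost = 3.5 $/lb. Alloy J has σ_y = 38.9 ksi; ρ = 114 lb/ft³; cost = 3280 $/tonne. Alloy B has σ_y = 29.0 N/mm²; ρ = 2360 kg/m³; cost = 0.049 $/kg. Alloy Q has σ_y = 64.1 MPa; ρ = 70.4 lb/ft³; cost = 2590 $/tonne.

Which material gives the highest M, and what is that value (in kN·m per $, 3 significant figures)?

Putting every candidate on a common basis:
  alloy L: σ_y = 39.90 MPa, ρ = 2211 kg/m³, cost = 7.716 $/kg
  alloy J: σ_y = 268.2 MPa, ρ = 1826 kg/m³, cost = 3.280 $/kg
  alloy B: σ_y = 29.00 MPa, ρ = 2360 kg/m³, cost = 0.04900 $/kg
  alloy Q: σ_y = 64.10 MPa, ρ = 1128 kg/m³, cost = 2.590 $/kg
  alloy B: M = 251 kN·m per $
  alloy J: M = 44.8 kN·m per $
  alloy Q: M = 21.9 kN·m per $
  alloy L: M = 2.34 kN·m per $
The maximum is for alloy B.

alloy B, M = 251 kN·m per $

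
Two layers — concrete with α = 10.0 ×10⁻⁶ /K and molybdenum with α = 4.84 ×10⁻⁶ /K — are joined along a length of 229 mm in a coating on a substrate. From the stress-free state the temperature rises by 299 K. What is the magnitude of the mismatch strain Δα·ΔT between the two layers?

Δα = |10.0 − 4.84|×10⁻⁶/K = 5.16×10⁻⁶/K.
Mismatch strain = Δα·ΔT = 5.16×10⁻⁶ × 299.0 = 1.54×10⁻³.

1.54×10⁻³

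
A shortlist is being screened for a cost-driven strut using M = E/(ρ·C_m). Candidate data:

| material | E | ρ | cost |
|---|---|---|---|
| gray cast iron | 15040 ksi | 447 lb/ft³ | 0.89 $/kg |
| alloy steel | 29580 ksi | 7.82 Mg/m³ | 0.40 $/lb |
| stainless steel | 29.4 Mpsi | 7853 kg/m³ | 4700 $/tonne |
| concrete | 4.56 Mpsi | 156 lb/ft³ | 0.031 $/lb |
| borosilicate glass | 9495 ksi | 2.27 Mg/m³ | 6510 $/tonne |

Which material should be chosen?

Putting every candidate on a common basis:
  gray cast iron: E = 103.7 GPa, ρ = 7160 kg/m³, cost = 0.8900 $/kg
  alloy steel: E = 203.9 GPa, ρ = 7820 kg/m³, cost = 0.8818 $/kg
  stainless steel: E = 202.7 GPa, ρ = 7853 kg/m³, cost = 4.700 $/kg
  concrete: E = 31.44 GPa, ρ = 2499 kg/m³, cost = 0.06834 $/kg
  borosilicate glass: E = 65.47 GPa, ρ = 2270 kg/m³, cost = 6.510 $/kg
  concrete: M = 184 MN·m per $
  alloy steel: M = 29.6 MN·m per $
  gray cast iron: M = 16.3 MN·m per $
  stainless steel: M = 5.49 MN·m per $
  borosilicate glass: M = 4.43 MN·m per $
Concrete ranks first.

concrete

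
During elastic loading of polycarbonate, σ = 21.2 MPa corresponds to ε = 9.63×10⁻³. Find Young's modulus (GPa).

E = σ/ε = 21.2 MPa / 9.63×10⁻³ = 2201 MPa = 2.20 GPa.

2.20 GPa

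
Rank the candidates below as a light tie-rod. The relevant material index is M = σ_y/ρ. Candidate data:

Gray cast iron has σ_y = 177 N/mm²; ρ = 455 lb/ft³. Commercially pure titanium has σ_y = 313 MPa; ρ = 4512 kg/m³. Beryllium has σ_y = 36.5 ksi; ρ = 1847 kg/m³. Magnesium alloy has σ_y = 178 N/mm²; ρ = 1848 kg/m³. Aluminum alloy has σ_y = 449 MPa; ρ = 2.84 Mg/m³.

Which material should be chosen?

aluminum alloy

Normalizing units and computing the index:
  gray cast iron: σ_y = 177.0 MPa, ρ = 7288 kg/m³
  commercially pure titanium: σ_y = 313.0 MPa, ρ = 4512 kg/m³
  beryllium: σ_y = 251.7 MPa, ρ = 1847 kg/m³
  magnesium alloy: σ_y = 178.0 MPa, ρ = 1848 kg/m³
  aluminum alloy: σ_y = 449.0 MPa, ρ = 2840 kg/m³
  aluminum alloy: M = 158 kN·m/kg
  beryllium: M = 136 kN·m/kg
  magnesium alloy: M = 96.3 kN·m/kg
  commercially pure titanium: M = 69.4 kN·m/kg
  gray cast iron: M = 24.3 kN·m/kg
Aluminum alloy has the largest M.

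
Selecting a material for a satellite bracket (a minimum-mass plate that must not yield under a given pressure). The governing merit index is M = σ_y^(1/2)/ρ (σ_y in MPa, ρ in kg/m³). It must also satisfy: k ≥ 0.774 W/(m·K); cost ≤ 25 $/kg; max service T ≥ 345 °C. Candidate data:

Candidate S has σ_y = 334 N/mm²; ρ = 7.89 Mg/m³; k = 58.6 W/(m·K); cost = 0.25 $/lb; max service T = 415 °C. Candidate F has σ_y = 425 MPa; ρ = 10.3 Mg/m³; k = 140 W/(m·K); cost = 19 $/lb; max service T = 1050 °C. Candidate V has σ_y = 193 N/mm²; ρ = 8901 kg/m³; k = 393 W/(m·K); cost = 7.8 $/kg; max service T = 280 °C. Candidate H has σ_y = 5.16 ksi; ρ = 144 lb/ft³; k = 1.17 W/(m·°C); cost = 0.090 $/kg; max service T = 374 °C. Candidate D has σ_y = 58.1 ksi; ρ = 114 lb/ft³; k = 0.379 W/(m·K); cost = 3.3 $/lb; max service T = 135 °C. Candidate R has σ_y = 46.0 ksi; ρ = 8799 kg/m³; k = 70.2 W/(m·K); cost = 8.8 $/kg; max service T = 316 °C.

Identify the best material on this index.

Screen on constraints: k ≥ 0.774 W/(m·K); cost ≤ 25 $/kg; max service T ≥ 345 °C. Survivors: candidate S, candidate H.
Putting every candidate on a common basis:
  candidate S: σ_y = 334.0 MPa, ρ = 7890 kg/m³
  candidate H: σ_y = 35.58 MPa, ρ = 2307 kg/m³
  candidate H: M = 2.59×10⁻³
  candidate S: M = 2.32×10⁻³
Highest index: candidate H.

candidate H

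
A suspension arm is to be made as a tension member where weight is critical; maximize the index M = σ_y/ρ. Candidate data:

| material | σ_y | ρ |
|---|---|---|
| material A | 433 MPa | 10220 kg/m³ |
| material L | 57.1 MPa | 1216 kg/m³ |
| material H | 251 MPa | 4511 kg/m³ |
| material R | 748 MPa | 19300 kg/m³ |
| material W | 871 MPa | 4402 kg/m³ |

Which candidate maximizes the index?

material W

Computing M directly (units already consistent):
  material W: M = 198 kN·m/kg
  material H: M = 55.6 kN·m/kg
  material L: M = 47.0 kN·m/kg
  material A: M = 42.4 kN·m/kg
  material R: M = 38.8 kN·m/kg
The maximum is for material W.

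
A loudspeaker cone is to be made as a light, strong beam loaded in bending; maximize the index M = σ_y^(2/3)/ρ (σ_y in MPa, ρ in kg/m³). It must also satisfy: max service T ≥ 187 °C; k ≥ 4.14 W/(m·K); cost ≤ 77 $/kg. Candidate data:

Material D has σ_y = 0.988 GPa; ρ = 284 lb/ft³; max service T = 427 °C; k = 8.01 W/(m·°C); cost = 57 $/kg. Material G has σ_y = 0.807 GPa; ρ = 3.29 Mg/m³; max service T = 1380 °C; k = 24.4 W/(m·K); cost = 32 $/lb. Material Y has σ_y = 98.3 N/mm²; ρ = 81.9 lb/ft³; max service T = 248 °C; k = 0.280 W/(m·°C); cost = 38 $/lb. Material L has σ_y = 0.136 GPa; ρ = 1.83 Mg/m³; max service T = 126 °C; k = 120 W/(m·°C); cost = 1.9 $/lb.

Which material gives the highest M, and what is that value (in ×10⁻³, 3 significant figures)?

Screen on constraints: max service T ≥ 187 °C; k ≥ 4.14 W/(m·K); cost ≤ 77 $/kg. Survivors: material D, material G.
In SI units:
  material D: σ_y = 988.0 MPa, ρ = 4549 kg/m³
  material G: σ_y = 807.0 MPa, ρ = 3290 kg/m³
  material G: M = 26.3×10⁻³
  material D: M = 21.8×10⁻³
The maximum is for material G.

material G, M = 26.3×10⁻³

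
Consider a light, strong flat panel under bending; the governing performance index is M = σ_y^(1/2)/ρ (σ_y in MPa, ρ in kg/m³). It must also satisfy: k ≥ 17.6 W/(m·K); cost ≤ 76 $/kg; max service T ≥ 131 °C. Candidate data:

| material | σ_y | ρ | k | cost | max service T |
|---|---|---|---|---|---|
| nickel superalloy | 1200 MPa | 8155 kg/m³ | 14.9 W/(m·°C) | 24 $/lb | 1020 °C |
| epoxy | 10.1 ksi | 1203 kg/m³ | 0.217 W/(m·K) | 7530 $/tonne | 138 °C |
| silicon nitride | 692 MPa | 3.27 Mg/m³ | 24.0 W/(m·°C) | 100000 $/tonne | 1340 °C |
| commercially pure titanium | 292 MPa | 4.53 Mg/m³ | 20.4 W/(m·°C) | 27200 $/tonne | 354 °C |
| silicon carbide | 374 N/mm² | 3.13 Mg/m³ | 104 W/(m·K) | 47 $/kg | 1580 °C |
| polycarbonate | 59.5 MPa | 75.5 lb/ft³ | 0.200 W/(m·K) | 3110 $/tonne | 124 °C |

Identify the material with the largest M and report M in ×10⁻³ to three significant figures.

Screen on constraints: k ≥ 17.6 W/(m·K); cost ≤ 76 $/kg; max service T ≥ 131 °C. Survivors: commercially pure titanium, silicon carbide.
Putting every candidate on a common basis:
  commercially pure titanium: σ_y = 292.0 MPa, ρ = 4530 kg/m³
  silicon carbide: σ_y = 374.0 MPa, ρ = 3130 kg/m³
  silicon carbide: M = 6.18×10⁻³
  commercially pure titanium: M = 3.77×10⁻³
Silicon carbide has the largest M.

silicon carbide, M = 6.18×10⁻³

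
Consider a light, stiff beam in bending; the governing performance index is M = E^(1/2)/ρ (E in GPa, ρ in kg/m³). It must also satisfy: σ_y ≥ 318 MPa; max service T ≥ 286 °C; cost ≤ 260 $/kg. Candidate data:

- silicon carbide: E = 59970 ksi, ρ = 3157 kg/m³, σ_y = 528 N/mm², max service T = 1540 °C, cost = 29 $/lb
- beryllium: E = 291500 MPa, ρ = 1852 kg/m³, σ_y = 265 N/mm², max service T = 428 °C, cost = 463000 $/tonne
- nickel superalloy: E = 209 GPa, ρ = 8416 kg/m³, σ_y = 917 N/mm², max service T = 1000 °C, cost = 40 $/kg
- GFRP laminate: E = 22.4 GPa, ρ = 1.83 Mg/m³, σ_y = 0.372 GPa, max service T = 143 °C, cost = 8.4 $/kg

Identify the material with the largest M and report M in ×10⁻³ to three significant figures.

silicon carbide, M = 6.44×10⁻³

Screen on constraints: σ_y ≥ 318 MPa; max service T ≥ 286 °C; cost ≤ 260 $/kg. Survivors: silicon carbide, nickel superalloy.
Convert each candidate to consistent units, then evaluate M:
  silicon carbide: E = 413.5 GPa, ρ = 3157 kg/m³
  nickel superalloy: E = 209.0 GPa, ρ = 8416 kg/m³
  silicon carbide: M = 6.44×10⁻³
  nickel superalloy: M = 1.72×10⁻³
The maximum is for silicon carbide.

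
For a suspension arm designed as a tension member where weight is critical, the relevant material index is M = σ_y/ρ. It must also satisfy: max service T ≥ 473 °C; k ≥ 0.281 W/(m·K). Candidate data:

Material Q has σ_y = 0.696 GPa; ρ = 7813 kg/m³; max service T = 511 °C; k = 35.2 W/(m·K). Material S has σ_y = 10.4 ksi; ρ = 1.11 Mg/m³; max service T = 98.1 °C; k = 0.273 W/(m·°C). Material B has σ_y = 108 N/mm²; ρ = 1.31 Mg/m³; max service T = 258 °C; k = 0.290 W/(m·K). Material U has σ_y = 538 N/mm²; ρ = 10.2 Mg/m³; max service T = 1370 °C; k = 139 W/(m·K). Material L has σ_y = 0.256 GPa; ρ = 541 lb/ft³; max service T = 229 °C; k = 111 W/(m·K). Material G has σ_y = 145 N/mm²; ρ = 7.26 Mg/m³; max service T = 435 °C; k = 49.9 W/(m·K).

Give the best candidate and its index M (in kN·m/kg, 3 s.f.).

Screen on constraints: max service T ≥ 473 °C; k ≥ 0.281 W/(m·K). Survivors: material Q, material U.
In SI units:
  material Q: σ_y = 696.0 MPa, ρ = 7813 kg/m³
  material U: σ_y = 538.0 MPa, ρ = 10200 kg/m³
  material Q: M = 89.1 kN·m/kg
  material U: M = 52.7 kN·m/kg
Material Q has the largest M.

material Q, M = 89.1 kN·m/kg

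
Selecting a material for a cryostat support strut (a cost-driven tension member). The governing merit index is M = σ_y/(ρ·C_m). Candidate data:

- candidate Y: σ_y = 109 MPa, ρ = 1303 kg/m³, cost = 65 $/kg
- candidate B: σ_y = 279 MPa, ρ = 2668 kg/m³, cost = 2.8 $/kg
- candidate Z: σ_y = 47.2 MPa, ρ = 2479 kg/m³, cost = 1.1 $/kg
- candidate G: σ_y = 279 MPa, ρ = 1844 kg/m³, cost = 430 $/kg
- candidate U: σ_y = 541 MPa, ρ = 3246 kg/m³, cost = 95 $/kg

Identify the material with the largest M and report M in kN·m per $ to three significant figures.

Computing M directly (units already consistent):
  candidate B: M = 37.3 kN·m per $
  candidate Z: M = 17.3 kN·m per $
  candidate U: M = 1.75 kN·m per $
  candidate Y: M = 1.29 kN·m per $
  candidate G: M = 0.352 kN·m per $
The maximum is for candidate B.

candidate B, M = 37.3 kN·m per $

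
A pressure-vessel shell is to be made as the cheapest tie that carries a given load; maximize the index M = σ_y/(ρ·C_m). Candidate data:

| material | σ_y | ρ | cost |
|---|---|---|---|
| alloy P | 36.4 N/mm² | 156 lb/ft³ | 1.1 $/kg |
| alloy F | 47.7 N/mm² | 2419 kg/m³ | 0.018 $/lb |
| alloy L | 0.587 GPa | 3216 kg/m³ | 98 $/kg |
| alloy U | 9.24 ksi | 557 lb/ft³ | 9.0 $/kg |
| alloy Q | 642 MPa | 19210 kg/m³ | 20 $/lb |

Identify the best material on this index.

Normalizing units and computing the index:
  alloy P: σ_y = 36.40 MPa, ρ = 2499 kg/m³, cost = 1.100 $/kg
  alloy F: σ_y = 47.70 MPa, ρ = 2419 kg/m³, cost = 0.03968 $/kg
  alloy L: σ_y = 587.0 MPa, ρ = 3216 kg/m³, cost = 98.00 $/kg
  alloy U: σ_y = 63.71 MPa, ρ = 8922 kg/m³, cost = 9.000 $/kg
  alloy Q: σ_y = 642.0 MPa, ρ = 19210 kg/m³, cost = 44.09 $/kg
  alloy F: M = 497 kN·m per $
  alloy P: M = 13.2 kN·m per $
  alloy L: M = 1.86 kN·m per $
  alloy U: M = 0.793 kN·m per $
  alloy Q: M = 0.758 kN·m per $
The maximum is for alloy F.

alloy F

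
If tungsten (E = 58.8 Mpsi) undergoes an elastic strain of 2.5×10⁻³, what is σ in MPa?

E = 58.8 Mpsi = 405.4 GPa.
σ = E·ε = 405400 MPa × 2.5×10⁻³ = 1010 MPa.

1010 MPa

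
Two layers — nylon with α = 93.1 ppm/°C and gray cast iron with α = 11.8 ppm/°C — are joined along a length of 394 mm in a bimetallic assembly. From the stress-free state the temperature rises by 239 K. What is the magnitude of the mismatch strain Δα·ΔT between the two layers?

Δα = |93.1 − 11.8|×10⁻⁶/K = 81.3×10⁻⁶/K.
Mismatch strain = Δα·ΔT = 81.3×10⁻⁶ × 239.0 = 0.0194.

0.0194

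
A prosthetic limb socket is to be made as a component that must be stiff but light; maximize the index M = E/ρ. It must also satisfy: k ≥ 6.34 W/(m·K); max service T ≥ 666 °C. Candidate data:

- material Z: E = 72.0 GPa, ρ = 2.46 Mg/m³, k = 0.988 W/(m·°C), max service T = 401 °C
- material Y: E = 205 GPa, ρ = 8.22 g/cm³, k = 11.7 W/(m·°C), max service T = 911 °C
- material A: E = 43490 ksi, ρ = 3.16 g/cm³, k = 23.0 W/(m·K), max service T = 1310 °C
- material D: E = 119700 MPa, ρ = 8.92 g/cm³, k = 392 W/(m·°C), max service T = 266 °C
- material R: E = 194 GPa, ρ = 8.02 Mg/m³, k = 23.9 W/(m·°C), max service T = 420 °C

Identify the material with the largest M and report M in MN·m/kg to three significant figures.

material A, M = 94.9 MN·m/kg

Screen on constraints: k ≥ 6.34 W/(m·K); max service T ≥ 666 °C. Survivors: material Y, material A.
After converting to SI:
  material Y: E = 205.0 GPa, ρ = 8220 kg/m³
  material A: E = 299.9 GPa, ρ = 3160 kg/m³
  material A: M = 94.9 MN·m/kg
  material Y: M = 24.9 MN·m/kg
Highest index: material A.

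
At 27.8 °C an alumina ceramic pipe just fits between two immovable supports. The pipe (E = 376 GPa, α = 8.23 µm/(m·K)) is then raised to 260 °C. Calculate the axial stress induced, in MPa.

719 MPa

ΔT = 232.2 K. Constrained thermal stress σ = E·α·ΔT = 376.0×10³ MPa × 8.23×10⁻⁶ × 232.2 = 719 MPa (compressive).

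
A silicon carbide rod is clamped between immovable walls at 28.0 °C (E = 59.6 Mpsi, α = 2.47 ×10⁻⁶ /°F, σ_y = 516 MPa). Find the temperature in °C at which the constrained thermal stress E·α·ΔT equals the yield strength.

310 °C

E = 59.6 Mpsi = 410.9 GPa.
α = 2.47×10⁻⁶/°F × 9/5 = 4.45×10⁻⁶/K.
E·α·ΔT = 516.0 MPa ⇒ ΔT = 516.0 / (410.9×10³ × 4.45×10⁻⁶) = 282.4 K.
T = 28.0 + 282.4 = 310.4 °C.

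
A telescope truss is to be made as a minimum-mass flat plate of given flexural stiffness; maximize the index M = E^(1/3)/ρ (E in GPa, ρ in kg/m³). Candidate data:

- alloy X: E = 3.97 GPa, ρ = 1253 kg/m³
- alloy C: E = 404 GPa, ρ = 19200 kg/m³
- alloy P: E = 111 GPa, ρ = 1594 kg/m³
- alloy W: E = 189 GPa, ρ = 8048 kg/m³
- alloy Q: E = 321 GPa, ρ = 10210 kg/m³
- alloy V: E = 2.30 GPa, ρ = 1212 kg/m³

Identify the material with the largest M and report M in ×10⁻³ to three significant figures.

alloy P, M = 3.01×10⁻³

Evaluate M for each candidate:
  alloy P: M = 3.01×10⁻³
  alloy X: M = 1.26×10⁻³
  alloy V: M = 1.09×10⁻³
  alloy W: M = 0.713×10⁻³
  alloy Q: M = 0.671×10⁻³
  alloy C: M = 0.385×10⁻³
Highest index: alloy P.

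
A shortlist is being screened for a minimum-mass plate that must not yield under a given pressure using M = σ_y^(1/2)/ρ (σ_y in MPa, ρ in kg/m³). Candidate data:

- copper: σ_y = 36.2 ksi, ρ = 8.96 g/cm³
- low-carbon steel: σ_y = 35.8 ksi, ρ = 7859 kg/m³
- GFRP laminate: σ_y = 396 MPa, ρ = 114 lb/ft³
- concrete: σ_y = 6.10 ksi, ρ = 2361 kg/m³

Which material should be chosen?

After converting to SI:
  copper: σ_y = 249.6 MPa, ρ = 8960 kg/m³
  low-carbon steel: σ_y = 246.8 MPa, ρ = 7859 kg/m³
  GFRP laminate: σ_y = 396.0 MPa, ρ = 1826 kg/m³
  concrete: σ_y = 42.06 MPa, ρ = 2361 kg/m³
  GFRP laminate: M = 10.9×10⁻³
  concrete: M = 2.75×10⁻³
  low-carbon steel: M = 2.00×10⁻³
  copper: M = 1.76×10⁻³
GFRP laminate has the largest M.

GFRP laminate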